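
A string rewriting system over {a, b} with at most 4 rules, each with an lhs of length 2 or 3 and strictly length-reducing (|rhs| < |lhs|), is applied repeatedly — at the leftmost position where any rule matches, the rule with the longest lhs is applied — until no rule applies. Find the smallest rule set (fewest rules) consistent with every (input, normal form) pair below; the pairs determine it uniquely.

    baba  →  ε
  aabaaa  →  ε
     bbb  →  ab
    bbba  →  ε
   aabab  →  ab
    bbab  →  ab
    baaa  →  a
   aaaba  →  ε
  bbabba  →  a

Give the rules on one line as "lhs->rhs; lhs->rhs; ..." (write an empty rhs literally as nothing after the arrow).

  | baba => aba => aa => ε
  | aabaaa => abaaa => aaaa => aa => ε
  | bbb => ab
  | bbba => aba => aa => ε

aa->; aab->ab; ba->a; bb->a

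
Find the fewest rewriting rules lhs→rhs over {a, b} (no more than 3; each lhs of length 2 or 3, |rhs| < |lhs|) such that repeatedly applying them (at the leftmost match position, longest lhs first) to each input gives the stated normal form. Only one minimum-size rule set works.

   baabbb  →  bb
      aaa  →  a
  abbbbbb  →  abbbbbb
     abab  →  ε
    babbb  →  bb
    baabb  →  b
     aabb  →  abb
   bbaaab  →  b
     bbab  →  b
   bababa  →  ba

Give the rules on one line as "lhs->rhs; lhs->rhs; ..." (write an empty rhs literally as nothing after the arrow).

aa->a; aba->ba; bab->

  | baabbb => babbb => bb
  | aaa => aa => a
  | abbbbbb
  | abab => bab => ε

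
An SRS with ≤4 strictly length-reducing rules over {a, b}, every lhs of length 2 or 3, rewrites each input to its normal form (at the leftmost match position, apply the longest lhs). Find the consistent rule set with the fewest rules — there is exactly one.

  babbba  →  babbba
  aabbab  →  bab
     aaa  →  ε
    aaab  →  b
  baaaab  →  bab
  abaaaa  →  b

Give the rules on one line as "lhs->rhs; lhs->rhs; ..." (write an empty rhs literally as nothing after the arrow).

  | babbba
  | aabbab => bab
  | aaa => ε
  | aaab => b

aaa->; aab->; aba->b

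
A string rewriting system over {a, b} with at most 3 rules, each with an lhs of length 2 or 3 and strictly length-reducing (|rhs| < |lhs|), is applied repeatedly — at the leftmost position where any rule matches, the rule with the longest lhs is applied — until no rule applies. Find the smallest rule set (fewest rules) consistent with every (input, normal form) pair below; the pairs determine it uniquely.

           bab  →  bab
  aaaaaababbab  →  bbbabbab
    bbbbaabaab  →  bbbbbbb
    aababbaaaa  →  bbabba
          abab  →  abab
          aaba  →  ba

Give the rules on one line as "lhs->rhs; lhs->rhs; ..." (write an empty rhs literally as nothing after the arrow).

  | bab
  | aaaaaababbab => baaababbab => bbbabbab
  | bbbbaabaab => bbbbbaaab => bbbbbbb
  | aababbaaaa => baabbaaaa => bbabaaaa => bbabba

aa->a; aaa->b; aab->ba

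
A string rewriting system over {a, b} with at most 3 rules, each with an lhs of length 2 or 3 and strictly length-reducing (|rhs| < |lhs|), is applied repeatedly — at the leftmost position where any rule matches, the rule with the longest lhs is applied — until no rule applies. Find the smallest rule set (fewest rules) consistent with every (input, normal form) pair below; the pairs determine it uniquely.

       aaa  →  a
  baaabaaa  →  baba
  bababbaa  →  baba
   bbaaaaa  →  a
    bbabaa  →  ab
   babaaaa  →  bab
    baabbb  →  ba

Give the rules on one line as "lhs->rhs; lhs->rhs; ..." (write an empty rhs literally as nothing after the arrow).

  | aaa => a
  | baaabaaa => babaaa => baba
  | bababbaa => babaaa => baba
  | bbaaaaa => aaaaa => aaa => a

aa->; aab->a; bb->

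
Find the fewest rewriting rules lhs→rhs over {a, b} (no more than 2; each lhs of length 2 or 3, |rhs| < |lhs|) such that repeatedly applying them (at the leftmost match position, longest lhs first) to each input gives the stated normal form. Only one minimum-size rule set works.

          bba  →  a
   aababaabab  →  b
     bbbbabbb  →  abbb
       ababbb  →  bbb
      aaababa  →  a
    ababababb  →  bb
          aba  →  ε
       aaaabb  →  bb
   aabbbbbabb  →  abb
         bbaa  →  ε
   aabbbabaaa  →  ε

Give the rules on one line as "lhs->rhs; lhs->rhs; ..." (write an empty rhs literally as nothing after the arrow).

  | bba => ba => a
  | aababaabab => babaabab => abaabab => aaabab => abab => aab => b
  | bbbbabbb => bbbabbb => bbabbb => babbb => abbb
  | ababbb => aabbb => bbb

aa->; ba->a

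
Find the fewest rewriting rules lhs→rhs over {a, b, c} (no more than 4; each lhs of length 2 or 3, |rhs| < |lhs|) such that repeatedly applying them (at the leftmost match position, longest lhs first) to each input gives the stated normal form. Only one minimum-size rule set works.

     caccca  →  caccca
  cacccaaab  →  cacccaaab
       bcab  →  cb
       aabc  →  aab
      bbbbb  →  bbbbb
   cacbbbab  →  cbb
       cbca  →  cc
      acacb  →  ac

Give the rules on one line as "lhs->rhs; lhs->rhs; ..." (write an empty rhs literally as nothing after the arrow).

acb->; ba->c; bc->b

  | caccca
  | cacccaaab
  | bcab => bab => cb
  | aabc => aab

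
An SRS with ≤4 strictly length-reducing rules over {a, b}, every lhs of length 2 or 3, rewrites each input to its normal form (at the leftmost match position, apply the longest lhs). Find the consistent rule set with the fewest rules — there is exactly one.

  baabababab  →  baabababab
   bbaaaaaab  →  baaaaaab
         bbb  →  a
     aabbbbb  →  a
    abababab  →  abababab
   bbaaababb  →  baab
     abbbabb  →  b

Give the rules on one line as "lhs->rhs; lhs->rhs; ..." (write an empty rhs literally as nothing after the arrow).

  | baabababab
  | bbaaaaaab => baaaaaab
  | bbb => a
  | aabbbbb => abbbb => bbb => a

abb->b; bb->b; bbb->a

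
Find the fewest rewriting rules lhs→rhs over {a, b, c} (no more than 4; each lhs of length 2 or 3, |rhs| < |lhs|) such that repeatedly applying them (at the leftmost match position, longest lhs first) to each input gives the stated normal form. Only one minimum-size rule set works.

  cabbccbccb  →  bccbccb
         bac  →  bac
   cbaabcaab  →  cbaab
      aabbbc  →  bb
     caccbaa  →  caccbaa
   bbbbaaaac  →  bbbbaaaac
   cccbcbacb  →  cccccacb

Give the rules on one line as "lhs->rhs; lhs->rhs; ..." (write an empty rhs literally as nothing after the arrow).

abb->; abc->bb; bcb->cc; cab->

  | cabbccbccb => bccbccb
  | bac
  | cbaabcaab => cbabbaab => cbaab
  | aabbbc => abc => bb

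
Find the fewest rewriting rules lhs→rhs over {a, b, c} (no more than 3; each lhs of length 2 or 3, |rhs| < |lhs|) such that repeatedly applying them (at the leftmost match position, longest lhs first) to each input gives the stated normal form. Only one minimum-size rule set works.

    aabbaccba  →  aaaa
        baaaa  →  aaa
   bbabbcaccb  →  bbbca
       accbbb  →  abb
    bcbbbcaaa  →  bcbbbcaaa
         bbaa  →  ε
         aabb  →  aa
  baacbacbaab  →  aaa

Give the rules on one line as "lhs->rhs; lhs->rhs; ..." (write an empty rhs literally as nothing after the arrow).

  | aabbaccba => aabaccba => aaaccba => aaaa
  | baaaa => aaa
  | bbabbcaccb => bbbcaccb => bbbca
  | accbbb => abb

aab->aa; ba->; ccb->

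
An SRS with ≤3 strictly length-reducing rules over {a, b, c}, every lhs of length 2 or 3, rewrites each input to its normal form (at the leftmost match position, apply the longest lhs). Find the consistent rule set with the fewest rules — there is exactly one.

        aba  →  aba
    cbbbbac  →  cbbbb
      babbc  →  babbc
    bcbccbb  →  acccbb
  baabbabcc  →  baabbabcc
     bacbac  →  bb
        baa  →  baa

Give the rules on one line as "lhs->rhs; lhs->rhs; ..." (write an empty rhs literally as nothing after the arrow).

  | aba
  | cbbbbac => cbbbb
  | babbc
  | bcbccbb => acccbb

bac->b; bcb->ac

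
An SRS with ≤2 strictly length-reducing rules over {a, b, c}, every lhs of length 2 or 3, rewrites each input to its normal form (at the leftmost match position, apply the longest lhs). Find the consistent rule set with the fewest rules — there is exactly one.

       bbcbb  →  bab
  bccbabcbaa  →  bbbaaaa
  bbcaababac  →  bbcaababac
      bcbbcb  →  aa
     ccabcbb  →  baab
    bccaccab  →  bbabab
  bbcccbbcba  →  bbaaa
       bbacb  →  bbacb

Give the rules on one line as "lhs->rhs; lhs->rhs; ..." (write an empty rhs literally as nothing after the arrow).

  | bbcbb => bab
  | bccbabcbaa => bbbabcbaa => bbbaaaa
  | bbcaababac
  | bcbbcb => abcb => aa

bcb->a; cc->b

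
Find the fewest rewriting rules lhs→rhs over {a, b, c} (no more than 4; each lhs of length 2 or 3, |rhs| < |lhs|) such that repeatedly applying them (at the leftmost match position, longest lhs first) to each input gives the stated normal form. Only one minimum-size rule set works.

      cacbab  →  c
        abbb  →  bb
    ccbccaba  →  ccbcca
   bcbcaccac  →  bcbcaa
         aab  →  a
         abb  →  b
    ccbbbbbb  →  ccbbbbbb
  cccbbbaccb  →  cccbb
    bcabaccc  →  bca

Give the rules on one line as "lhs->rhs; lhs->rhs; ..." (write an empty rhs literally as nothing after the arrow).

ab->; ac->a; bab->

  | cacbab => cabab => cab => c
  | abbb => bb
  | ccbccaba => ccbcca
  | bcbcaccac => bcbcacac => bcbcaac => bcbcaa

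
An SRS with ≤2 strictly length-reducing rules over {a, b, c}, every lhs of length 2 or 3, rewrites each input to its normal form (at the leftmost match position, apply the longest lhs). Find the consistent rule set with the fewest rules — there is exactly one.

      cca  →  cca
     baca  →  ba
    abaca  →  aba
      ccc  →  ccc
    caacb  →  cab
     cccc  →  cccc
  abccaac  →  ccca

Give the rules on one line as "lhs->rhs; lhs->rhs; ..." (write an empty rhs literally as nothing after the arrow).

  | cca
  | baca => ba
  | abaca => aba
  | ccc

abc->cc; ac->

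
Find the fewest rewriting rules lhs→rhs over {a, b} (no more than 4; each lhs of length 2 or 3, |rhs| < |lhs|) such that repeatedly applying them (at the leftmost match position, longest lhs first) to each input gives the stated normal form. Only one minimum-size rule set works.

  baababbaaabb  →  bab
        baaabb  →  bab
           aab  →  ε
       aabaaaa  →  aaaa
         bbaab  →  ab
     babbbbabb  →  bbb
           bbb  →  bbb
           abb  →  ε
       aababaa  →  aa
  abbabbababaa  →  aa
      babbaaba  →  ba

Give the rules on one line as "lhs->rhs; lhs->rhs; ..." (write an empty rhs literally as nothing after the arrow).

  | baababbaaabb => babbaaabb => baaabb => bab
  | baaabb => bab
  | aab => ε
  | aabaaaa => aaaa

aab->; aba->a; abb->; bba->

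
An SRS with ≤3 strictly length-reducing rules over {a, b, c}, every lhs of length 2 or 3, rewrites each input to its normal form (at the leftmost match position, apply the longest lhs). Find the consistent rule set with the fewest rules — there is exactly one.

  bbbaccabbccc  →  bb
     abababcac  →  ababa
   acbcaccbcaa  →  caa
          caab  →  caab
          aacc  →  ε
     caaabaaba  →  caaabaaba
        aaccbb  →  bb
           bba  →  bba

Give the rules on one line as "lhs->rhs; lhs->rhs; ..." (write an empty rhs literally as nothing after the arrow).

  | bbbaccabbccc => bbbcabbccc => bbabbccc => bbabcc => bbac => bb
  | abababcac => ababaac => ababa
  | acbcaccbcaa => bcaccbcaa => accbcaa => cbcaa => caa
  | caab

ac->; bc->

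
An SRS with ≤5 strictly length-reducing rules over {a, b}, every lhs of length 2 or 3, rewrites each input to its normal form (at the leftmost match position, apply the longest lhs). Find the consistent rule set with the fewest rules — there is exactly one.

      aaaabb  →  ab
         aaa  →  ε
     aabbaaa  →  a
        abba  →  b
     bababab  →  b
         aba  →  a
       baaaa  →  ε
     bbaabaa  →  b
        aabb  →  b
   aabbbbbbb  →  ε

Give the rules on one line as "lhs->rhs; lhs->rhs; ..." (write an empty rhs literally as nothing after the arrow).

aa->b; ba->; baa->ab; bb->

  | aaaabb => baabb => abbb => ab
  | aaa => ba => ε
  | aabbaaa => bbbaaa => baaa => aba => a
  | abba => aa => b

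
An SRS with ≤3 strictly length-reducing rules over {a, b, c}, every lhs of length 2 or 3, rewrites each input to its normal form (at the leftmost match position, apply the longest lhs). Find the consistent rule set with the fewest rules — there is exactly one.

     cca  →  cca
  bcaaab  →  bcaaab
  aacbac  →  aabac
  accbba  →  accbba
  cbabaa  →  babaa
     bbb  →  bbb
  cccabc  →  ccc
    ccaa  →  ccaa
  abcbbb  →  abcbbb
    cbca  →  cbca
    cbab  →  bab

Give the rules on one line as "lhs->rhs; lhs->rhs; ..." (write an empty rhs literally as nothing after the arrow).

  | cca
  | bcaaab
  | aacbac => aabac
  | accbba

cab->; cba->ba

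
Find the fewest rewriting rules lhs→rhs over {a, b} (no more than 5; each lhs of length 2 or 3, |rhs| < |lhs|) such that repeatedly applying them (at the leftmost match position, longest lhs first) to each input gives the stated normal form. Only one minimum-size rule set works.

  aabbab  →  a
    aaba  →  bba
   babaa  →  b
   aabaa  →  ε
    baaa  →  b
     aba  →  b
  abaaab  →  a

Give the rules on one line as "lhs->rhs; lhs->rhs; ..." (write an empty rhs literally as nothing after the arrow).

  | aabbab => bbbab => ab => a
  | aaba => bba
  | babaa => baaa => b
  | aabaa => bbaa => bbb => ε

aa->b; aaa->; ab->a; bbb->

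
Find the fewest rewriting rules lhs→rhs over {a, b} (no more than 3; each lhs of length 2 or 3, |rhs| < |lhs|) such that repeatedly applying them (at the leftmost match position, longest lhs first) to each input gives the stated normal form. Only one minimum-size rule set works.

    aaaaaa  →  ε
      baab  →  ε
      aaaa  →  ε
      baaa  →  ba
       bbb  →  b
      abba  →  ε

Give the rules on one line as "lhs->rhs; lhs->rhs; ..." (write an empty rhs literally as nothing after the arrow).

  | aaaaaa => aaaa => aa => ε
  | baab => bb => ε
  | aaaa => aa => ε
  | baaa => ba

aa->; bb->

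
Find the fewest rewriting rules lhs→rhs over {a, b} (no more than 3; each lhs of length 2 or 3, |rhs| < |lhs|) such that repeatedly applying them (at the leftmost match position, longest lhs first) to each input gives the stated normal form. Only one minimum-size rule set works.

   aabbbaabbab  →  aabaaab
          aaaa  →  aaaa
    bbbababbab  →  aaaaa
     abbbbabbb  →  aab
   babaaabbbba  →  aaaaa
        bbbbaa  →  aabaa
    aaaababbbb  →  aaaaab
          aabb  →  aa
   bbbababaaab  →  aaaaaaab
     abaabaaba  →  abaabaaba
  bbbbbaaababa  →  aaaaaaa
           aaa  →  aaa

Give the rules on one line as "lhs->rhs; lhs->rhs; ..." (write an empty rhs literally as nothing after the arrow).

  | aabbbaabbab => aabaabbab => aabaaab
  | aaaa
  | bbbababbab => aaababbab => aaaabab => aaaaa
  | abbbbabbb => abbabbb => aabbb => aab

abb->a; bab->a; bbb->aa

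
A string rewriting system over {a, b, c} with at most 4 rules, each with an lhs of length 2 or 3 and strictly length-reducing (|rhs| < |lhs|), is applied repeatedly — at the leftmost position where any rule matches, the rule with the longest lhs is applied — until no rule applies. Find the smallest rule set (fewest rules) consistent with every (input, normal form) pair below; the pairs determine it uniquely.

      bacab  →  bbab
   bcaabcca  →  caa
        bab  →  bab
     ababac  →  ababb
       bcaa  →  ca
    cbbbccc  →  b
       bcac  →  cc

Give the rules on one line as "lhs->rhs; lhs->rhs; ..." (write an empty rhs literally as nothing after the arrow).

  | bacab => bbab
  | bcaabcca => cabcca => caa
  | bab
  | ababac => ababb

ac->b; bca->c; bcc->; cbb->a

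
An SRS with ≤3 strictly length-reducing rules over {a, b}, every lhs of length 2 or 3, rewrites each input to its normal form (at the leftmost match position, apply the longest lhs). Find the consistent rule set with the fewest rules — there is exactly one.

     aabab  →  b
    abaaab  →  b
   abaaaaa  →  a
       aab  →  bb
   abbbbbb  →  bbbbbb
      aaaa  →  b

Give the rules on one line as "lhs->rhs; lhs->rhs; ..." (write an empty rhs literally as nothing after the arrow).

  | aabab => bbab => bab => ab => b
  | abaaab => baaab => aaab => bab => ab => b
  | abaaaaa => baaaaa => aaaaa => baaa => aaa => ba => a
  | aab => bb

aa->b; ab->b; ba->a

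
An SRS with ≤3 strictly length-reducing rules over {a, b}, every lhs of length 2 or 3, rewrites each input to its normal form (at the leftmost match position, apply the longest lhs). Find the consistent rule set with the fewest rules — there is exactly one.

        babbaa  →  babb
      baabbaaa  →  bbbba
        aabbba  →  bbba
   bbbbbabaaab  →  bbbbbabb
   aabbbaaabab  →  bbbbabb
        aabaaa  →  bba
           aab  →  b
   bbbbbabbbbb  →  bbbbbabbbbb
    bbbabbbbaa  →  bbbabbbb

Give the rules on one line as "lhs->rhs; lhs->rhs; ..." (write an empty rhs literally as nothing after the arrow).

  | babbaa => babb
  | baabbaaa => bbbaaa => bbbba
  | aabbba => bbba
  | bbbbbabaaab => bbbbbabaab => bbbbbabab => bbbbbabb

aa->; aaa->ba; aba->ab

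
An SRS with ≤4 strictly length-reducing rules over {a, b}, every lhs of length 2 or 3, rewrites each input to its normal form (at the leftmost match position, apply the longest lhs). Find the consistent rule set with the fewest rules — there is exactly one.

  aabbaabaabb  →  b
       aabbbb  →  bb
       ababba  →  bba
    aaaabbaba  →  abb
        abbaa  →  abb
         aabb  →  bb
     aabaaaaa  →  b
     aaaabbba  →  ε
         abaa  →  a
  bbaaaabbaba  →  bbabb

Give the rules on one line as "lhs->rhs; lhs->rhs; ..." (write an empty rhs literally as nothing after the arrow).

aa->; aaa->; aba->; bbb->b

  | aabbaabaabb => bbaabaabb => bbbaabb => baabb => bbb => b
  | aabbbb => bbbb => bb
  | ababba => bba
  | aaaabbaba => abbaba => abb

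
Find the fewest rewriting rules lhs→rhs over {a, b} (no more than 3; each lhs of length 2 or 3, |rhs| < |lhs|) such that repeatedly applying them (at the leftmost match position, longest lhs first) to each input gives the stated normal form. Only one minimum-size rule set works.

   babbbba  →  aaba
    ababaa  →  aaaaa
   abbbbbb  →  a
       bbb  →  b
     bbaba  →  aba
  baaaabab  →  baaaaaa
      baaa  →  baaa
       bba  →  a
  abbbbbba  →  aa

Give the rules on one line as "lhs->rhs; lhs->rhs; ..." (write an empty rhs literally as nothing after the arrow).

bab->aa; bb->

  | babbbba => aabbba => aaba
  | ababaa => aaaaa
  | abbbbbb => abbbb => abb => a
  | bbb => b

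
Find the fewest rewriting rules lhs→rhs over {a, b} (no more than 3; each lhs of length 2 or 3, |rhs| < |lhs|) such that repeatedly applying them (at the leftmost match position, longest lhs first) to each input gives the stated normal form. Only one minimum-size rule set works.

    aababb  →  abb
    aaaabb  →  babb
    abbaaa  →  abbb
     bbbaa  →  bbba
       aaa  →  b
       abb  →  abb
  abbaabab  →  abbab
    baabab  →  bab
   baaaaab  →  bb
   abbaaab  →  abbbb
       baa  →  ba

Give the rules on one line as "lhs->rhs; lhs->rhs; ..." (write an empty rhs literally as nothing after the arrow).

  | aababb => abb
  | aaaabb => babb
  | abbaaa => abbb
  | bbbaa => bbba

aa->a; aaa->b; aab->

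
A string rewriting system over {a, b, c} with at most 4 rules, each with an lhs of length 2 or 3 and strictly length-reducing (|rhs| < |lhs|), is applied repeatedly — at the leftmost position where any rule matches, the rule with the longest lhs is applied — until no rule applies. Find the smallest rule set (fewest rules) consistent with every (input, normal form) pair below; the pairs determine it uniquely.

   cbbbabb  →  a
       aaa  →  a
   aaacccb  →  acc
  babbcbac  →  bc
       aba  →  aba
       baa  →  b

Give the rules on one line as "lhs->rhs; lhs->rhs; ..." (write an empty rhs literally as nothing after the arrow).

  | cbbbabb => bbabb => abb => a
  | aaa => a
  | aaacccb => acccb => acc
  | babbcbac => bacbac => baac => bc

aa->; bb->; cb->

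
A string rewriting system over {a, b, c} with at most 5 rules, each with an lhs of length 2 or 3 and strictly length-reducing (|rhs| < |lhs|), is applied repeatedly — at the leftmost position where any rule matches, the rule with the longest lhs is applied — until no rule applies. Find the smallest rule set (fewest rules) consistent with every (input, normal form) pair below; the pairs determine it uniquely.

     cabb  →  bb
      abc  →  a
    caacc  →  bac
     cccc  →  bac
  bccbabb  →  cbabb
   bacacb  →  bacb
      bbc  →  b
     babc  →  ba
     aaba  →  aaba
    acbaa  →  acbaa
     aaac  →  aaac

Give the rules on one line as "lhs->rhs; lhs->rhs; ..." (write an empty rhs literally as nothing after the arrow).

  | cabb => bb
  | abc => a
  | caacc => cccc => bac
  | cccc => bac

bc->; ca->; caa->cc; ccc->ba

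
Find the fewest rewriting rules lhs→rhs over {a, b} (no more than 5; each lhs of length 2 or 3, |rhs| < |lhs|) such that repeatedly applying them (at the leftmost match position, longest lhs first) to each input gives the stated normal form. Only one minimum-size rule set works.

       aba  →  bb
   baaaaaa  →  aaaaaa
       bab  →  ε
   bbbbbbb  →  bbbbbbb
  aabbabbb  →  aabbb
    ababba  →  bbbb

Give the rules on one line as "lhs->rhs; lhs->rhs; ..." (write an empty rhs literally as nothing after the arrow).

aba->bb; ba->b; baa->aa; bab->

  | aba => bb
  | baaaaaa => aaaaaa
  | bab => ε
  | bbbbbbb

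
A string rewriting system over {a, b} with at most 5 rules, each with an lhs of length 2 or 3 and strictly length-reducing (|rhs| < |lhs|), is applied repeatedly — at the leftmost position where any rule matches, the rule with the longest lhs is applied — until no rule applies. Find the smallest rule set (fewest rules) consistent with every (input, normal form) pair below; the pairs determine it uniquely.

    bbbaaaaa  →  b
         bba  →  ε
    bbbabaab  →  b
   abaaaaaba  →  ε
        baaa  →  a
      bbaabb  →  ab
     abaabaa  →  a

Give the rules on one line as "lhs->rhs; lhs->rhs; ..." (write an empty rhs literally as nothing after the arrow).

aa->b; ba->a; bb->b; bba->

  | bbbaaaaa => bbaaaaa => aaaa => baa => aa => b
  | bba => ε
  | bbbabaab => bbabaab => baab => aab => bb => b
  | abaaaaaba => aaaaaaba => baaaaba => aaaaba => baaba => aaba => bba => ε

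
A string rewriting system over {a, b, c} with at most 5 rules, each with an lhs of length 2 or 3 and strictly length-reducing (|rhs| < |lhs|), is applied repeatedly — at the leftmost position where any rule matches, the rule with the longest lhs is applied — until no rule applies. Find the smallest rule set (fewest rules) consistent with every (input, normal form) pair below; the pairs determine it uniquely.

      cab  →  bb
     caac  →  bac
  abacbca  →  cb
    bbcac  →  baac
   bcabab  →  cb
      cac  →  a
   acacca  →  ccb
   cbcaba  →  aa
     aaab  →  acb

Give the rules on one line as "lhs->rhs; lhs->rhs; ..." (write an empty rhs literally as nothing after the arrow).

  | cab => bb
  | caac => bac
  | abacbca => cacbca => bcbca => abca => cca => cb
  | bbcac => baac

aaa->ac; ab->c; bc->a; ca->b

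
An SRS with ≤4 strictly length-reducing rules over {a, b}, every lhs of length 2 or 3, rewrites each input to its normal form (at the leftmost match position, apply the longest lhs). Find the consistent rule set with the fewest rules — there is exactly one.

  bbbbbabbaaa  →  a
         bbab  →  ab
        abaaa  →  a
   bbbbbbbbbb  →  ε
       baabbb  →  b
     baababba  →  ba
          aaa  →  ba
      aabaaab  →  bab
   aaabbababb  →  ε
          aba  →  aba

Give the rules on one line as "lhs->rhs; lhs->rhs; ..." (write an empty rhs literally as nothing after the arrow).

  | bbbbbabbaaa => bbbabbaaa => babbaaa => bbbaaa => baaa => bba => a
  | bbab => ab
  | abaaa => abba => bba => a
  | bbbbbbbbbb => bbbbbbbb => bbbbbb => bbbb => bb => ε

aa->b; abb->bb; bb->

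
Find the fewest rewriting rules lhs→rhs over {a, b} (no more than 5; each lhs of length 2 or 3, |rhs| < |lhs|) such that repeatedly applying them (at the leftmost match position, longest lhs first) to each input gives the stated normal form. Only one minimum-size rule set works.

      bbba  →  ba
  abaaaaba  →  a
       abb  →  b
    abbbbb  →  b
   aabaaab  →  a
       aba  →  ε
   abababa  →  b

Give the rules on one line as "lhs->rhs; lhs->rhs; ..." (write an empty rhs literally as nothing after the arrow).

  | bbba => bba => ba
  | abaaaaba => aaaba => aaba => a
  | abb => b
  | abbbbb => bbbb => bbb => bb => b

aaa->aa; ab->; aba->; bb->b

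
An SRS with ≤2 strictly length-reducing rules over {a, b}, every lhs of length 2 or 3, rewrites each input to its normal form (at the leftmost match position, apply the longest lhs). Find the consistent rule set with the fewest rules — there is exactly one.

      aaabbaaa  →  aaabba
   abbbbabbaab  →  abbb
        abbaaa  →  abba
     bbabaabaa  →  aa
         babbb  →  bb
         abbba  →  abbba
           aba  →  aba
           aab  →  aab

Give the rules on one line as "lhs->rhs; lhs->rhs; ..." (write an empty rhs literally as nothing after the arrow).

  | aaabbaaa => aaabbaa => aaabba
  | abbbbabbaab => abbbbaab => abbbbab => abbb
  | abbaaa => abbaa => abba
  | bbabaabaa => baabaa => babaa => aa

baa->ba; bab->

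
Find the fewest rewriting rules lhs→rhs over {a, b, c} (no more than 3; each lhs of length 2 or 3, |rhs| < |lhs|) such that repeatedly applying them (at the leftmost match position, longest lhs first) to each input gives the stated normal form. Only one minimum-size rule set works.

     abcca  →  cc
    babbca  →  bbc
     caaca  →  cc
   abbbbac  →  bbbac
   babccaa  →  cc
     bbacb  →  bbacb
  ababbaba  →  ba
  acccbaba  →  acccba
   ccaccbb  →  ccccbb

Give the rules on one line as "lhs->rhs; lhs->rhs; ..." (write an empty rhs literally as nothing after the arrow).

  | abcca => cca => cc
  | babbca => bbca => bbc
  | caaca => caca => cca => cc
  | abbbbac => bbbac

ab->; bcc->cc; ca->c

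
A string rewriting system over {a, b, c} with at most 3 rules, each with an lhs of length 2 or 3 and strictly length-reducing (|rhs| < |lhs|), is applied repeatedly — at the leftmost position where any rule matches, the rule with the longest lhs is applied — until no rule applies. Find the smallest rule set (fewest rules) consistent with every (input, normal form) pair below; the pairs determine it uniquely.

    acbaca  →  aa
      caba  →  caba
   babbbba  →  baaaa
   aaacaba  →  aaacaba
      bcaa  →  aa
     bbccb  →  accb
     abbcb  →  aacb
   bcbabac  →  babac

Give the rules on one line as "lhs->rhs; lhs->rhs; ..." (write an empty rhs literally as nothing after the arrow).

bb->a; bc->; cba->b

  | acbaca => abca => aa
  | caba
  | babbbba => baabba => baaaa
  | aaacaba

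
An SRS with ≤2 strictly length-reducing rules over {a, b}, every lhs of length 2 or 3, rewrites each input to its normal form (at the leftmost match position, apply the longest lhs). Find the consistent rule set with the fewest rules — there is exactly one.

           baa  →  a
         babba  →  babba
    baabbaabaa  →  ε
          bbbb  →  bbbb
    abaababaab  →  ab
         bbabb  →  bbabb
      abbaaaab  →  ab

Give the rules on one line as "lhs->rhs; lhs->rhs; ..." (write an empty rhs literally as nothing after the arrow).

  | baa => a
  | babba
  | baabbaabaa => abbaabaa => ababaa => abaa => aa => ε
  | bbbb

aa->; baa->a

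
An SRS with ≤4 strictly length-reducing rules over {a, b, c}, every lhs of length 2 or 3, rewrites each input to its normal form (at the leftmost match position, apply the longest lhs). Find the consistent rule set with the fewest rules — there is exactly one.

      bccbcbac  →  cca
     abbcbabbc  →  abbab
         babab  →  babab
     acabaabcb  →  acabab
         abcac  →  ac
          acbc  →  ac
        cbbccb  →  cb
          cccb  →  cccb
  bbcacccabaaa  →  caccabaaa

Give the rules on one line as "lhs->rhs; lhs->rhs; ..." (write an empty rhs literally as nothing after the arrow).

  | bccbcbac => cbcbac => cbac => cca
  | abbcbabbc => abbabbc => abbab
  | babab
  | acabaabcb => acabab

abc->; bac->ca; bc->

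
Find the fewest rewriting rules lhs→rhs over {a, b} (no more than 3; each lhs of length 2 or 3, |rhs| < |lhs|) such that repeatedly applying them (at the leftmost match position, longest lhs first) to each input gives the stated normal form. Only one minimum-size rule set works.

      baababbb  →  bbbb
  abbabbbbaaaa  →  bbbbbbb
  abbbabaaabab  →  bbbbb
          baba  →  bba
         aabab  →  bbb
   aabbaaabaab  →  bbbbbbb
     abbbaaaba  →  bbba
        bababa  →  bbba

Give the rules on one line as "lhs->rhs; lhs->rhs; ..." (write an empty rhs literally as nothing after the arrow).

  | baababbb => bbbabbb => bbbab => bbbb
  | abbabbbbaaaa => aabbbbaaaa => bbbbbaaaa => bbbbbbaa => bbbbbbb
  | abbbabaaabab => ababaaabab => babaaabab => bbaaabab => bbbabab => bbbbab => bbbbb
  | baba => bba

aa->b; ab->b; abb->a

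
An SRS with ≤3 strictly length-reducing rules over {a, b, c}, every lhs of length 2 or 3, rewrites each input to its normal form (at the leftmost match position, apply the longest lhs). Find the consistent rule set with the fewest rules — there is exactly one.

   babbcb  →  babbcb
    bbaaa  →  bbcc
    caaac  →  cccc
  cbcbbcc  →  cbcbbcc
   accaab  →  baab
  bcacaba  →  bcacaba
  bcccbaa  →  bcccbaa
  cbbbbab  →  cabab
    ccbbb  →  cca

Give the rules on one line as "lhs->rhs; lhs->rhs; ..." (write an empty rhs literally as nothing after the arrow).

  | babbcb
  | bbaaa => bbcc
  | caaac => cccc
  | cbcbbcc

aaa->cc; acc->b; bbb->a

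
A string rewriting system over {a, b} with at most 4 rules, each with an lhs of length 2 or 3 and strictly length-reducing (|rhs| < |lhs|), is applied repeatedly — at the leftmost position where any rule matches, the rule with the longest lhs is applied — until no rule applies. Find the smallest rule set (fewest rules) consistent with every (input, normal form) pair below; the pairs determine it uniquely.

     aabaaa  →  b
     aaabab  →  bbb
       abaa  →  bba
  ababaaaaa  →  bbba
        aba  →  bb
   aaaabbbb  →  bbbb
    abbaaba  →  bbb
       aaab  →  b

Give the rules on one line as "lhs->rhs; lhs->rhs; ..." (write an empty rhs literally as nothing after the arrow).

aa->; aab->ba; ab->b; aba->bb

  | aabaaa => baaaa => baa => b
  | aaabab => abab => bbb
  | abaa => bba
  | ababaaaaa => bbbaaaaa => bbbaaa => bbba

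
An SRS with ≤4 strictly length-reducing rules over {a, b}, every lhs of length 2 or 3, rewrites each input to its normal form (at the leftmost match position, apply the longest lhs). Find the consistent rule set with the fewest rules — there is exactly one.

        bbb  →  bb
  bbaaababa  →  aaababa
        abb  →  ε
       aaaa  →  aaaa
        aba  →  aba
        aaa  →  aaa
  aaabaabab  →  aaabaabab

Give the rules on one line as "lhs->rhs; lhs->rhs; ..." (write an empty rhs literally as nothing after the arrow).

  | bbb => bb
  | bbaaababa => aaababa
  | abb => ε
  | aaaa

abb->; bba->a; bbb->bb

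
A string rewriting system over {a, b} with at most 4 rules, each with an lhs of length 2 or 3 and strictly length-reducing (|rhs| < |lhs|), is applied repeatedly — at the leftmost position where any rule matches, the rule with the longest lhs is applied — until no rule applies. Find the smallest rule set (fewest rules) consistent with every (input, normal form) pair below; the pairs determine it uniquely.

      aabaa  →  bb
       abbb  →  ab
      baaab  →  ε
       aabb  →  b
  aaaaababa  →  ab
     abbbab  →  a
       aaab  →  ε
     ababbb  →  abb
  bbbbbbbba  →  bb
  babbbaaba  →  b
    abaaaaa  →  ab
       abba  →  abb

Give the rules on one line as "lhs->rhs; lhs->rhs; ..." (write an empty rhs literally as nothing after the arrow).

aa->b; ba->b; bab->; bbb->b

  | aabaa => bbaa => bba => bb
  | abbb => ab
  | baaab => baab => bab => ε
  | aabb => bbb => b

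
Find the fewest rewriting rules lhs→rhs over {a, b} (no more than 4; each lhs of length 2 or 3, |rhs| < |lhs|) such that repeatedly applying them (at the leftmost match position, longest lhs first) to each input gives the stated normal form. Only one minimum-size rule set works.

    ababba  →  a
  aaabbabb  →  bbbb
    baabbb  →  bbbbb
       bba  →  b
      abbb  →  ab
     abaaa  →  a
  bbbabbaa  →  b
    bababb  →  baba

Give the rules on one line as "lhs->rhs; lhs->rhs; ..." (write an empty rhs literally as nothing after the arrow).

aa->b; aaa->aa; abb->a; bba->aa

  | ababba => abaa => abb => a
  | aaabbabb => aabbabb => bbbabb => baabb => bbbb
  | baabbb => bbbbb
  | bba => aa => b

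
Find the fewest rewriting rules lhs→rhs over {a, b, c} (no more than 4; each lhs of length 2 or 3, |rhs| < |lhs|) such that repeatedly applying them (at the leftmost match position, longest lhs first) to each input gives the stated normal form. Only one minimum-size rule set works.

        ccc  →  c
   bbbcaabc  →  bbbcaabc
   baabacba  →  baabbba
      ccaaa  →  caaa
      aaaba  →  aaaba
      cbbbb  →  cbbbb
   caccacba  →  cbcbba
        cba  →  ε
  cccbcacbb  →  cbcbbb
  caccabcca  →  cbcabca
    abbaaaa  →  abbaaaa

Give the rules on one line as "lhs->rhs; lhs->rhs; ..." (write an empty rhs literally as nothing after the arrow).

ac->b; cba->; cc->c

  | ccc => cc => c
  | bbbcaabc
  | baabacba => baabbba
  | ccaaa => caaa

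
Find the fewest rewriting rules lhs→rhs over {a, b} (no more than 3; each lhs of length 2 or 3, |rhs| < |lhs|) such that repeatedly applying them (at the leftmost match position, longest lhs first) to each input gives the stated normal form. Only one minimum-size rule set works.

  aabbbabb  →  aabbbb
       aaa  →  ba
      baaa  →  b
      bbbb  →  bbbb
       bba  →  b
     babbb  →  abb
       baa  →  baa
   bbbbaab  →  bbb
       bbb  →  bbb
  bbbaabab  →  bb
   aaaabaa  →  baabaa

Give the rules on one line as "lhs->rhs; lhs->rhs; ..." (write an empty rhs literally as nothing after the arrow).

aaa->ba; bab->a; bba->b

  | aabbbabb => aabbbb
  | aaa => ba
  | baaa => bba => b
  | bbbb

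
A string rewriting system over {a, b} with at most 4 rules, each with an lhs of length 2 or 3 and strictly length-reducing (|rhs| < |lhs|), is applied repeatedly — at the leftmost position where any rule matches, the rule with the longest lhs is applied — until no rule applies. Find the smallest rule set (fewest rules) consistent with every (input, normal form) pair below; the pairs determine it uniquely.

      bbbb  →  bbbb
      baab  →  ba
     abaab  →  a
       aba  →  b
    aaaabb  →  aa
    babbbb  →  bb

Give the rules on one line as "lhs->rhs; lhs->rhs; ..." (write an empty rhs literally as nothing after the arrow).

  | bbbb
  | baab => ba
  | abaab => bab => a
  | aba => b

ab->; aba->b; bab->a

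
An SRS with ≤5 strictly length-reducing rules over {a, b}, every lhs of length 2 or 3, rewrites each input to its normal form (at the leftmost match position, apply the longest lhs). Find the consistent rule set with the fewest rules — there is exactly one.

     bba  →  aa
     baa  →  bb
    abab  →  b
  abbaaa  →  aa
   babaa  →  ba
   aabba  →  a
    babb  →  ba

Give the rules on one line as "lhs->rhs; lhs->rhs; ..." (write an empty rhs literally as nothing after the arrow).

ab->a; aba->; baa->bb; bba->aa

  | bba => aa
  | baa => bb
  | abab => b
  | abbaaa => abaaa => aa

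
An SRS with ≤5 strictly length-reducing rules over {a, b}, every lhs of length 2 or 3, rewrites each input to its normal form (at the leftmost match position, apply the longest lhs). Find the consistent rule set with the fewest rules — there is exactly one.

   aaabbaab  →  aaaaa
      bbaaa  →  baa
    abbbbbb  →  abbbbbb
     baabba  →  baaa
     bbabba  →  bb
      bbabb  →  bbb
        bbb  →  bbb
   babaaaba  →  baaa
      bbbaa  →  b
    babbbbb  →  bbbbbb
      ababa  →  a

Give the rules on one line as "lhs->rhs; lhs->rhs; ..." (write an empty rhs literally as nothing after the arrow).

aab->aa; aba->a; bab->bb; bba->b

  | aaabbaab => aaabaab => aaaaab => aaaaa
  | bbaaa => baa
  | abbbbbb
  | baabba => baaba => baaa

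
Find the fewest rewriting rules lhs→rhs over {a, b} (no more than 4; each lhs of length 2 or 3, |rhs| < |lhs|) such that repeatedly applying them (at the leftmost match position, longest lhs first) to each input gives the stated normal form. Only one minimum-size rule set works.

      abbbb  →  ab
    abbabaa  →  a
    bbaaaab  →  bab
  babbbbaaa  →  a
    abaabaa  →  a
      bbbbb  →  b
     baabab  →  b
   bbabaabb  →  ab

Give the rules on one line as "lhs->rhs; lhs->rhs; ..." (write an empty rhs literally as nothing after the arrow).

  | abbbb => ab
  | abbabaa => ababaa => bbbaa => aa => a
  | bbaaaab => baaaab => baaab => baab => bab
  | babbbbaaa => babaaa => bbbaa => aa => a

aa->a; aba->bb; bb->b; bbb->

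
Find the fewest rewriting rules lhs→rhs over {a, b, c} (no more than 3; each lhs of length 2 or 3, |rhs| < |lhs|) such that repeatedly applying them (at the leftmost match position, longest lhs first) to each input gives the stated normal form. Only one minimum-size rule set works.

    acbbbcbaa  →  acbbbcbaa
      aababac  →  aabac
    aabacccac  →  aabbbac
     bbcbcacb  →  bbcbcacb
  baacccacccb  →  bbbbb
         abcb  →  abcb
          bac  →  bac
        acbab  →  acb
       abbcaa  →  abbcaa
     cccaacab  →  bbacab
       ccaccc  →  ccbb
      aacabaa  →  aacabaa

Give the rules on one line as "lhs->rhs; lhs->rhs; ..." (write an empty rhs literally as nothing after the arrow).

aaa->bb; bab->b; ccc->aa

  | acbbbcbaa
  | aababac => aabac
  | aabacccac => aabaaaac => aabbbac
  | bbcbcacb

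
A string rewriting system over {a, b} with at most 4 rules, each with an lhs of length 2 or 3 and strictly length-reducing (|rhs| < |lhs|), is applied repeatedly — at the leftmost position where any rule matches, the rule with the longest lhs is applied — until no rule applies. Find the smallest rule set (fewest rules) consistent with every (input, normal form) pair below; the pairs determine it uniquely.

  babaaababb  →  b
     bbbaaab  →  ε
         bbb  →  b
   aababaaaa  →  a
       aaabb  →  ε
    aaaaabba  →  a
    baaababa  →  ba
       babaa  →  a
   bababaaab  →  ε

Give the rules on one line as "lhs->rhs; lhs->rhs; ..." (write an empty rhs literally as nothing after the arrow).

  | babaaababb => bbaaababb => aaababb => aababb => ababb => babb => bbb => b
  | bbbaaab => baaab => baab => bab => bb => ε
  | bbb => b
  | aababaaaa => ababaaaa => babaaaa => bbaaaa => aaaa => aaa => aa => a

aa->a; ab->b; bb->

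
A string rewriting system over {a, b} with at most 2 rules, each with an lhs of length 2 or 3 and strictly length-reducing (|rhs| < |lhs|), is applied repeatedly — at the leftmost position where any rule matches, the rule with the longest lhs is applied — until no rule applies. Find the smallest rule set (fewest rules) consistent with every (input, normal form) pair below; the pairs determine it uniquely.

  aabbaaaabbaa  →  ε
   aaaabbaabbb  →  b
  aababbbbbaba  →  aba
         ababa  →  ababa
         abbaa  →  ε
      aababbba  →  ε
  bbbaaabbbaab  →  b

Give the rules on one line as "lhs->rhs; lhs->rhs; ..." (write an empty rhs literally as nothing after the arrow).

  | aabbaaaabbaa => bbaaaabbaa => aaaaabbaa => aaabbaa => abbaa => aaaa => aa => ε
  | aaaabbaabbb => aabbaabbb => bbaabbb => aaabbb => abbb => aab => b
  | aababbbbbaba => babbbbbaba => baabbbaba => bbbbaba => abbaba => aaaba => aba
  | ababa

aa->; bb->a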